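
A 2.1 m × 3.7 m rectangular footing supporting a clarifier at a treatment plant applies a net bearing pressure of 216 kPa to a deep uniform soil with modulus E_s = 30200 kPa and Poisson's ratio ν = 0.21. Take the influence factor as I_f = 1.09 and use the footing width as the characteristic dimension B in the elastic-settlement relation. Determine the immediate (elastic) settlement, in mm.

S_e ≈ 15.6 mm

Immediate (elastic) settlement: S_e = q·B·(1−ν²)/E_s · I_f.
S_e = 216 × 2.1 × (1 − 0.21²) / 30200 × 1.09
    = 216 × 2.1 × 0.9559 / 30200 × 1.09
    = 0.01565 m = 15.65 mm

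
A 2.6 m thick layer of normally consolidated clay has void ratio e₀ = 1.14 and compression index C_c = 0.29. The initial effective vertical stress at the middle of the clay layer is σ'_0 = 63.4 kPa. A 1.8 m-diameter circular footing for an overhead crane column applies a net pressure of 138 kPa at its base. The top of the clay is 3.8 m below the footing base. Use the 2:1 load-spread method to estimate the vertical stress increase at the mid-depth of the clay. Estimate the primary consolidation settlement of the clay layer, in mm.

Mid-depth of clay below the footing base: z = 3.8 + 2.6/2 = 5.1 m.
Stress increase at mid-clay by the 2:1 spreading method:
Δσ ≈ qD²/(D+z)² = 138×1.8²/(1.8+5.1)² = 9.3913 kPa
Final effective stress: σ'_f = σ'_0 + Δσ = 63.4 + 9.3913 = 72.791 kPa.
Normally consolidated clay, so the full stress increment lies on the virgin compression line:
S_c = C_c·H/(1+e₀)·log₁₀(σ'_f/σ'_0) = 0.29×2.6/(1+1.14)×log₁₀(72.791/63.4)
    = 0.35234 × 0.059988 = 0.02114 m

S_c ≈ 21.1 mm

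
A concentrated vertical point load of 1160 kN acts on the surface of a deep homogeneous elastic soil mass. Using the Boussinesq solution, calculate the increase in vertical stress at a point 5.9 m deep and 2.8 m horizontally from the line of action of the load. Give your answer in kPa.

Boussinesq vertical stress below a point load on an elastic half-space:
Δσ_z = 3P/(2πz²) · [1 + (r/z)²]^(−5/2)
r/z = 2.8/5.9 = 0.47458; [1+(r/z)²]^(−5/2) = 0.60181.
Δσ_z = 3×1160/(2π×5.9²) × 0.60181 = 15.911 × 0.60181 = 9.575 kPa

Δσ_z ≈ 9.58 kPa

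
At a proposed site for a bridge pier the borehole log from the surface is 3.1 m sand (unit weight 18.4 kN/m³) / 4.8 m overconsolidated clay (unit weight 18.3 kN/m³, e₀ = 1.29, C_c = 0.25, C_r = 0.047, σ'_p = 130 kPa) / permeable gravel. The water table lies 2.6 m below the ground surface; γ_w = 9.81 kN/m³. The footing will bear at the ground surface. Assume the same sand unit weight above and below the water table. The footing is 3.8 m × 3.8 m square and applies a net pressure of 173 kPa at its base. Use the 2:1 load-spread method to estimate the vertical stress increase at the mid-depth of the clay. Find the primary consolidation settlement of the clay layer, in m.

S_c ≈ 0.0143 m

Mid-depth of clay below the ground surface: z = 3.1 + 4.8/2 = 5.5 m.
Total vertical stress at mid-clay: σ_v = 18.4×3.1 + 18.3×2.4 = 100.96 kPa.
Pore pressure: u = 9.81×(5.5 − 2.6) = 28.449 kPa.
Initial effective stress: σ'_0 = σ_v − u = 100.96 − 28.449 = 72.511 kPa.
Stress increase at mid-clay by the 2:1 spreading method:
Δσ = qBL/((B+z)(L+z)) = 173×3.8×3.8/((3.8+5.5)(3.8+5.5)) = 28.883 kPa
Final effective stress: σ'_f = 72.511 + 28.883 = 101.39 kPa.
σ'_f = 101.39 ≤ σ'_p = 130 kPa, so the clay remains overconsolidated and only the recompression index applies:
S_c = C_r·H/(1+e₀)·log₁₀(σ'_f/σ'_0) = 0.047×4.8/2.29×log₁₀(101.39/72.511)
    = 0.098517 × 0.14559 = 0.01434 m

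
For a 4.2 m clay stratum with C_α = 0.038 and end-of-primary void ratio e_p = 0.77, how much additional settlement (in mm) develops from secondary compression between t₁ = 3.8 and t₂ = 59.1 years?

Secondary compression: S_s = C_α·H/(1+e_p)·log₁₀(t₂/t₁)
S_s = 0.038×4.2/(1+0.77)×log₁₀(59.1/3.8)
    = 0.09017 × 1.192 = 0.1075 m

S_s ≈ 107 mm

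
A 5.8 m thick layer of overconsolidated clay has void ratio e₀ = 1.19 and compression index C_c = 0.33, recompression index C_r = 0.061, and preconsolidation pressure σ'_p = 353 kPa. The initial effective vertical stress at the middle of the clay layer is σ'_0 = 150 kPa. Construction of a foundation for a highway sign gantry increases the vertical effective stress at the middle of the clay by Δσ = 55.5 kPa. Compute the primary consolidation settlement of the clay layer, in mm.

Final effective stress: σ'_f = 150 + 55.5 = 205.5 kPa.
σ'_f = 205.5 ≤ σ'_p = 353 kPa, so the clay remains overconsolidated and only the recompression index applies:
S_c = C_r·H/(1+e₀)·log₁₀(σ'_f/σ'_0) = 0.061×5.8/2.19×log₁₀(205.5/150)
    = 0.16155 × 0.13672 = 0.02209 m

S_c ≈ 22.1 mm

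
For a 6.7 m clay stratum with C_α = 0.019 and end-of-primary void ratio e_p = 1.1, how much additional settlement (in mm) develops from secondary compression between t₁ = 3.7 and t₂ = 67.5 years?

S_s ≈ 76.4 mm

Secondary compression: S_s = C_α·H/(1+e_p)·log₁₀(t₂/t₁)
S_s = 0.019×6.7/(1+1.1)×log₁₀(67.5/3.7)
    = 0.06062 × 1.261 = 0.07645 m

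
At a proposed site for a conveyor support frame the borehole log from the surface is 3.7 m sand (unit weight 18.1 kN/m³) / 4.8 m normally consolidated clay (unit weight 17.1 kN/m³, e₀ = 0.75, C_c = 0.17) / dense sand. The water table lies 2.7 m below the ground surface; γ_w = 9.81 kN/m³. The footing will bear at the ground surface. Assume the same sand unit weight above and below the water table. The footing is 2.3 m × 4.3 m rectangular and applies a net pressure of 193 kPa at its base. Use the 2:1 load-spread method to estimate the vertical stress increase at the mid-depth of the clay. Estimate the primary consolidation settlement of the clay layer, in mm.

Mid-depth of clay below the ground surface: z = 3.7 + 4.8/2 = 6.1 m.
Total vertical stress at mid-clay: σ_v = 18.1×3.7 + 17.1×2.4 = 108.01 kPa.
Pore pressure: u = 9.81×(6.1 − 2.7) = 33.354 kPa.
Initial effective stress: σ'_0 = σ_v − u = 108.01 − 33.354 = 74.656 kPa.
Stress increase at mid-clay by the 2:1 spreading method:
Δσ = qBL/((B+z)(L+z)) = 193×2.3×4.3/((2.3+6.1)(4.3+6.1)) = 21.849 kPa
Final effective stress: σ'_f = σ'_0 + Δσ = 74.656 + 21.849 = 96.505 kPa.
Normally consolidated clay, so the full stress increment lies on the virgin compression line:
S_c = C_c·H/(1+e₀)·log₁₀(σ'_f/σ'_0) = 0.17×4.8/(1+0.75)×log₁₀(96.505/74.656)
    = 0.46629 × 0.11149 = 0.05199 m

S_c ≈ 52 mm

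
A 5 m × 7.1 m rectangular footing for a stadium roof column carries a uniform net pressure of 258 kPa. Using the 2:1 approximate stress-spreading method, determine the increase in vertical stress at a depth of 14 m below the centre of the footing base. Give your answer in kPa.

Δσ_z ≈ 22.8 kPa

By the 2:1 method the load spreads at 1 horizontal : 2 vertical, so at depth z the loaded area has grown by z in each plan dimension:
Δσ = qBL/((B+z)(L+z)) = 258×5×7.1/((5+14)(7.1+14)) = 22.846 kPa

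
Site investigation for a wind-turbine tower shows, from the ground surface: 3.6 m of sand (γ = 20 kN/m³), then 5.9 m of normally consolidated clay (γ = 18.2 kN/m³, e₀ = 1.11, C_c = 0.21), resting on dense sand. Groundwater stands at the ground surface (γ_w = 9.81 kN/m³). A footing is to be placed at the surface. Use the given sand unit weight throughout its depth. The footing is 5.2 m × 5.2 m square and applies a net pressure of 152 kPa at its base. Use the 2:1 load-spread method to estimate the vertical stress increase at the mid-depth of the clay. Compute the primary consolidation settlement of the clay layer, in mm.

Mid-depth of clay below the ground surface: z = 3.6 + 5.9/2 = 6.55 m.
Total vertical stress at mid-clay: σ_v = 20×3.6 + 18.2×2.95 = 125.69 kPa.
Pore pressure: u = 9.81×(6.55 − 0) = 64.255 kPa.
Initial effective stress: σ'_0 = σ_v − u = 125.69 − 64.255 = 61.435 kPa.
Stress increase at mid-clay by the 2:1 spreading method:
Δσ = qBL/((B+z)(L+z)) = 152×5.2×5.2/((5.2+6.55)(5.2+6.55)) = 29.77 kPa
Final effective stress: σ'_f = σ'_0 + Δσ = 61.435 + 29.77 = 91.205 kPa.
Normally consolidated clay, so the full stress increment lies on the virgin compression line:
S_c = C_c·H/(1+e₀)·log₁₀(σ'_f/σ'_0) = 0.21×5.9/(1+1.11)×log₁₀(91.205/61.435)
    = 0.5872 × 0.1716 = 0.1008 m

S_c ≈ 101 mm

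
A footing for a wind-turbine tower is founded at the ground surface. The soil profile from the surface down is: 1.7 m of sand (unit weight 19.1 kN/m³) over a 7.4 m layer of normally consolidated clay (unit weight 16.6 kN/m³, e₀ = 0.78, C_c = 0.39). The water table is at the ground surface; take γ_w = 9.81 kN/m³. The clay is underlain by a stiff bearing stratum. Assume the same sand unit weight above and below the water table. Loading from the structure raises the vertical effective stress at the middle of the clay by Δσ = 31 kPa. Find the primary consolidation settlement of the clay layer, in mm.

Mid-depth of clay below the ground surface: z = 1.7 + 7.4/2 = 5.4 m.
Total vertical stress at mid-clay: σ_v = 19.1×1.7 + 16.6×3.7 = 93.89 kPa.
Pore pressure: u = 9.81×(5.4 − 0) = 52.974 kPa.
Initial effective stress: σ'_0 = σ_v − u = 93.89 − 52.974 = 40.916 kPa.
Final effective stress: σ'_f = σ'_0 + Δσ = 40.916 + 31 = 71.916 kPa.
Normally consolidated clay, so the full stress increment lies on the virgin compression line:
S_c = C_c·H/(1+e₀)·log₁₀(σ'_f/σ'_0) = 0.39×7.4/(1+0.78)×log₁₀(71.916/40.916)
    = 1.6213 × 0.24493 = 0.3971 m

S_c ≈ 397 mm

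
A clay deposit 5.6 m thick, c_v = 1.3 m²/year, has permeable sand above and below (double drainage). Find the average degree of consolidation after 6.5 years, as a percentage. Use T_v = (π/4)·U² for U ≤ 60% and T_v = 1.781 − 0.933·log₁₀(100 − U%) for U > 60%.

U ≈ 94.3 %

Drainage path length: H_d = H/2 = 2.8 m (double drainage).
T_v = c_v·t/H_d² = 1.3×6.5/2.8² = 1.0778.
T_v = 1.0778 corresponds to the U > 60% branch:
U = 1 − 10^((1.781 − T_v)/0.933)/100 = 0.9433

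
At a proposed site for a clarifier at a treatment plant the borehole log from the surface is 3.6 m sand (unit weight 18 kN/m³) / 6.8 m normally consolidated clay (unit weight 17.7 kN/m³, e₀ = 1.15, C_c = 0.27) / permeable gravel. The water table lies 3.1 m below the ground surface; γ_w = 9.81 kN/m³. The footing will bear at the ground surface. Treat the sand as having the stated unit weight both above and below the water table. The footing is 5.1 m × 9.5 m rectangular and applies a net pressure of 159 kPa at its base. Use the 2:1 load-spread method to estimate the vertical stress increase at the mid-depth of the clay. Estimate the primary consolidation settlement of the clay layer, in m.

Mid-depth of clay below the ground surface: z = 3.6 + 6.8/2 = 7 m.
Total vertical stress at mid-clay: σ_v = 18×3.6 + 17.7×3.4 = 124.98 kPa.
Pore pressure: u = 9.81×(7 − 3.1) = 38.259 kPa.
Initial effective stress: σ'_0 = σ_v − u = 124.98 − 38.259 = 86.721 kPa.
Stress increase at mid-clay by the 2:1 spreading method:
Δσ = qBL/((B+z)(L+z)) = 159×5.1×9.5/((5.1+7)(9.5+7)) = 38.585 kPa
Final effective stress: σ'_f = σ'_0 + Δσ = 86.721 + 38.585 = 125.31 kPa.
Normally consolidated clay, so the full stress increment lies on the virgin compression line:
S_c = C_c·H/(1+e₀)·log₁₀(σ'_f/σ'_0) = 0.27×6.8/(1+1.15)×log₁₀(125.31/86.721)
    = 0.85395 × 0.15986 = 0.1365 m

S_c ≈ 0.137 m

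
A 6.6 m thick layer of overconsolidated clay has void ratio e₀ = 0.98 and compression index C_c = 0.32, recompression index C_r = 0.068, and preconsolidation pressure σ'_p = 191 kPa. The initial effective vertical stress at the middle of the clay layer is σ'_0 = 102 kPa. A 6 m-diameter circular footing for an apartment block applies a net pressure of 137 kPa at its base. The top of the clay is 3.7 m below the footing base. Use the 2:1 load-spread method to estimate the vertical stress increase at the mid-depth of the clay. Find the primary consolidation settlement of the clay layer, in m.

S_c ≈ 0.0248 m

Mid-depth of clay below the footing base: z = 3.7 + 6.6/2 = 7 m.
Stress increase at mid-clay by the 2:1 spreading method:
Δσ ≈ qD²/(D+z)² = 137×6²/(6+7)² = 29.183 kPa
Final effective stress: σ'_f = 102 + 29.183 = 131.18 kPa.
σ'_f = 131.18 ≤ σ'_p = 191 kPa, so the clay remains overconsolidated and only the recompression index applies:
S_c = C_r·H/(1+e₀)·log₁₀(σ'_f/σ'_0) = 0.068×6.6/1.98×log₁₀(131.18/102)
    = 0.22666 × 0.10927 = 0.02477 m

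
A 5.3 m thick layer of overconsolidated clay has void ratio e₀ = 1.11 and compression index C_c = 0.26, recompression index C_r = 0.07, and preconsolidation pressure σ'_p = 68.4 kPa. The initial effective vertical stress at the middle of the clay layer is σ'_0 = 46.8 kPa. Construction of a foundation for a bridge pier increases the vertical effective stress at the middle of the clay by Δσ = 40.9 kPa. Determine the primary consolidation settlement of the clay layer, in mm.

S_c ≈ 99.5 mm

Final effective stress: σ'_f = 46.8 + 40.9 = 87.7 kPa.
σ'_f = 87.7 > σ'_p = 68.4 kPa, so the stress path crosses the preconsolidation pressure — recompression up to σ'_p, then virgin compression beyond:
S_c = H/(1+e₀)·[C_r·log₁₀(σ'_p/σ'_0) + C_c·log₁₀(σ'_f/σ'_p)]
    = 5.3/2.11 × [0.07×log₁₀(68.4/46.8) + 0.26×log₁₀(87.7/68.4)]
    = 2.5118 × [0.011537 + 0.028065] = 0.09947 m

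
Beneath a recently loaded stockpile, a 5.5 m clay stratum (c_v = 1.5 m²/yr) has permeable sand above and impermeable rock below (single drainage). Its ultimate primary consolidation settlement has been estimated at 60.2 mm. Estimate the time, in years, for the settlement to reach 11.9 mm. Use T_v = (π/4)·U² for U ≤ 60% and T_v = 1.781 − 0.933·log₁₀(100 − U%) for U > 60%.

Drainage path length: H_d = H = 5.5 m (single drainage).
U = S(t)/S_ult = 11.9/60.2 = 0.1977.
U ≤ 60%: T_v = (π/4)·U² = (π/4)×0.19767² = 0.03069.
t = T_v·H_d²/c_v = 0.03069×5.5²/1.5 = 0.6189 years.

t ≈ 0.619 years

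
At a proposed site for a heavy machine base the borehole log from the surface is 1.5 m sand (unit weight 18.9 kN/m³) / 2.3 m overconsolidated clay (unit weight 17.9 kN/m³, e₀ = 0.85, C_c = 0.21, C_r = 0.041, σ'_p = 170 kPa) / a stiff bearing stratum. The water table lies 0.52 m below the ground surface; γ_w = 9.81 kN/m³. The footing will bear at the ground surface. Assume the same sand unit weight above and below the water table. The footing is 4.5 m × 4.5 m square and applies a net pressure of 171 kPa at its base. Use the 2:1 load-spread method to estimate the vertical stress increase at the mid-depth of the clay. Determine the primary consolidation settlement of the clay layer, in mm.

Mid-depth of clay below the ground surface: z = 1.5 + 2.3/2 = 2.65 m.
Total vertical stress at mid-clay: σ_v = 18.9×1.5 + 17.9×1.15 = 48.935 kPa.
Pore pressure: u = 9.81×(2.65 − 0.52) = 20.895 kPa.
Initial effective stress: σ'_0 = σ_v − u = 48.935 − 20.895 = 28.04 kPa.
Stress increase at mid-clay by the 2:1 spreading method:
Δσ = qBL/((B+z)(L+z)) = 171×4.5×4.5/((4.5+2.65)(4.5+2.65)) = 67.734 kPa
Final effective stress: σ'_f = 28.04 + 67.734 = 95.774 kPa.
σ'_f = 95.774 ≤ σ'_p = 170 kPa, so the clay remains overconsolidated and only the recompression index applies:
S_c = C_r·H/(1+e₀)·log₁₀(σ'_f/σ'_0) = 0.041×2.3/1.85×log₁₀(95.774/28.04)
    = 0.050971 × 0.53347 = 0.02719 m

S_c ≈ 27.2 mm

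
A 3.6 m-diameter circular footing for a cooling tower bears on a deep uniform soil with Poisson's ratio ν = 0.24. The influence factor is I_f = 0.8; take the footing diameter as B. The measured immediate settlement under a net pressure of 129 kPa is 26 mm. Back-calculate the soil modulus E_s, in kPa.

S_e = q·B·(1−ν²)/E_s · I_f  ⇒  E_s = q·B·(1−ν²)·I_f / S_e.
E_s = 129 × 3.6 × 0.9424 × 0.8 / 0.026 = 13470 kPa

E_s ≈ 13500 kPa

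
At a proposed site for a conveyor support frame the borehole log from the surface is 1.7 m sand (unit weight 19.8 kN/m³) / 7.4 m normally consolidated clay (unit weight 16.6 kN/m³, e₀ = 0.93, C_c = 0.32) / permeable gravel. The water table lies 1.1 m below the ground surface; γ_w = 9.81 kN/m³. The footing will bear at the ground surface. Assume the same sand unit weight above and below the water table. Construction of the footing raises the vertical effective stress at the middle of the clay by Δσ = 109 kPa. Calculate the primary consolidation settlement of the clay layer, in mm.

Mid-depth of clay below the ground surface: z = 1.7 + 7.4/2 = 5.4 m.
Total vertical stress at mid-clay: σ_v = 19.8×1.7 + 16.6×3.7 = 95.08 kPa.
Pore pressure: u = 9.81×(5.4 − 1.1) = 42.183 kPa.
Initial effective stress: σ'_0 = σ_v − u = 95.08 − 42.183 = 52.897 kPa.
Final effective stress: σ'_f = σ'_0 + Δσ = 52.897 + 109 = 161.9 kPa.
Normally consolidated clay, so the full stress increment lies on the virgin compression line:
S_c = C_c·H/(1+e₀)·log₁₀(σ'_f/σ'_0) = 0.32×7.4/(1+0.93)×log₁₀(161.9/52.897)
    = 1.2269 × 0.48582 = 0.5961 m

S_c ≈ 596 mm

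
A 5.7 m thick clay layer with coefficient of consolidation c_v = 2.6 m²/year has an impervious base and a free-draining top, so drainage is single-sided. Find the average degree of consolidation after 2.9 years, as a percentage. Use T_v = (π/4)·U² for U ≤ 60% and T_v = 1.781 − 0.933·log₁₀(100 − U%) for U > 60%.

U ≈ 54.4 %

Drainage path length: H_d = H = 5.7 m (single drainage).
T_v = c_v·t/H_d² = 2.6×2.9/5.7² = 0.23207.
T_v = 0.23207 corresponds to the U ≤ 60% branch:
U = √(4T_v/π) = 0.5436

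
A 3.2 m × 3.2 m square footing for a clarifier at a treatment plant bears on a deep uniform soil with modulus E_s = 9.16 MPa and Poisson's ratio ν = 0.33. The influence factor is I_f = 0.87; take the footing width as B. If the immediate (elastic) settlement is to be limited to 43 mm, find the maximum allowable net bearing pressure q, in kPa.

q ≈ 159 kPa

E_s = 9.16 MPa = 9160 kPa.
S_e = q·B·(1−ν²)/E_s · I_f  ⇒  q = S_e·E_s / (B·(1−ν²)·I_f).
q = 0.043 × 9160 / (3.2 × 0.8911 × 0.87) = 158.8 kPa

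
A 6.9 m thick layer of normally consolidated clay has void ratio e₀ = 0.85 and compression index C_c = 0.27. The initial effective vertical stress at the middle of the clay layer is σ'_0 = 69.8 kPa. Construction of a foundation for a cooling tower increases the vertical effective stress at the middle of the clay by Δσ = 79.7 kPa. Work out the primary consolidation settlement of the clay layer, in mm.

Final effective stress: σ'_f = σ'_0 + Δσ = 69.8 + 79.7 = 149.5 kPa.
Normally consolidated clay, so the full stress increment lies on the virgin compression line:
S_c = C_c·H/(1+e₀)·log₁₀(σ'_f/σ'_0) = 0.27×6.9/(1+0.85)×log₁₀(149.5/69.8)
    = 1.007 × 0.33079 = 0.3331 m

S_c ≈ 333 mm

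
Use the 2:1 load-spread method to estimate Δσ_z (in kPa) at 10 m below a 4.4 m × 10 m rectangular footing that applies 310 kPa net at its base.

By the 2:1 method the load spreads at 1 horizontal : 2 vertical, so at depth z the loaded area has grown by z in each plan dimension:
Δσ = qBL/((B+z)(L+z)) = 310×4.4×10/((4.4+10)(10+10)) = 47.361 kPa

Δσ_z ≈ 47.4 kPa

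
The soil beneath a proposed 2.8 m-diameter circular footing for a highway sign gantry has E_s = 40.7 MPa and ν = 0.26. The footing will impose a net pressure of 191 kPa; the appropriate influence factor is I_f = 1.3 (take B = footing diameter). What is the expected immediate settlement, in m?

Immediate (elastic) settlement: S_e = q·B·(1−ν²)/E_s · I_f.
E_s = 40.7 MPa = 40700 kPa.
S_e = 191 × 2.8 × (1 − 0.26²) / 40700 × 1.3
    = 191 × 2.8 × 0.9324 / 40700 × 1.3
    = 0.01593 m

S_e ≈ 0.0159 m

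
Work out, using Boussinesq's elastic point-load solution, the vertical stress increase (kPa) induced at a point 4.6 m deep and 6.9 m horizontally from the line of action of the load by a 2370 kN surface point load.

Boussinesq vertical stress below a point load on an elastic half-space:
Δσ_z = 3P/(2πz²) · [1 + (r/z)²]^(−5/2)
r/z = 6.9/4.6 = 1.5; [1+(r/z)²]^(−5/2) = 0.052516.
Δσ_z = 3×2370/(2π×4.6²) × 0.052516 = 53.478 × 0.052516 = 2.808 kPa

Δσ_z ≈ 2.81 kPa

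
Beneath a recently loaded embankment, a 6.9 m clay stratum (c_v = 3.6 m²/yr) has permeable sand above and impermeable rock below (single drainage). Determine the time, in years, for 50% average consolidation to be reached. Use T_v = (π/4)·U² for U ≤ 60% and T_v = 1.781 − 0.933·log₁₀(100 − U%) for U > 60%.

Drainage path length: H_d = H = 6.9 m (single drainage).
U ≤ 60%: T_v = (π/4)·U² = (π/4)×0.5² = 0.19635.
t = T_v·H_d²/c_v = 0.19635×6.9²/3.6 = 2.597 years.

t ≈ 2.6 years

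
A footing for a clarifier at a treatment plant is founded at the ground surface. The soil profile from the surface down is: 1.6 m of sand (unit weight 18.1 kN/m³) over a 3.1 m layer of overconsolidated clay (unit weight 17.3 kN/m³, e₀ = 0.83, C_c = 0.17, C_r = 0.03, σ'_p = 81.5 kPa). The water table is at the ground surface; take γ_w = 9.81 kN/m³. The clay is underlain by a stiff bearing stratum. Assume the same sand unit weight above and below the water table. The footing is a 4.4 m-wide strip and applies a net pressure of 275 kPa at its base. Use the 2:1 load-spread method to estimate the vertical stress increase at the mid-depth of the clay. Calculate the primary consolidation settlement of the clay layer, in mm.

S_c ≈ 129 mm

Mid-depth of clay below the ground surface: z = 1.6 + 3.1/2 = 3.15 m.
Total vertical stress at mid-clay: σ_v = 18.1×1.6 + 17.3×1.55 = 55.775 kPa.
Pore pressure: u = 9.81×(3.15 − 0) = 30.902 kPa.
Initial effective stress: σ'_0 = σ_v − u = 55.775 − 30.902 = 24.873 kPa.
Stress increase at mid-clay by the 2:1 spreading method:
Δσ = qB/(B+z) = 275×4.4/(4.4+3.15) = 160.26 kPa
Final effective stress: σ'_f = 24.873 + 160.26 = 185.13 kPa.
σ'_f = 185.13 > σ'_p = 81.5 kPa, so the stress path crosses the preconsolidation pressure — recompression up to σ'_p, then virgin compression beyond:
S_c = H/(1+e₀)·[C_r·log₁₀(σ'_p/σ'_0) + C_c·log₁₀(σ'_f/σ'_p)]
    = 3.1/1.83 × [0.03×log₁₀(81.5/24.873) + 0.17×log₁₀(185.13/81.5)]
    = 1.694 × [0.015463 + 0.060574] = 0.1288 m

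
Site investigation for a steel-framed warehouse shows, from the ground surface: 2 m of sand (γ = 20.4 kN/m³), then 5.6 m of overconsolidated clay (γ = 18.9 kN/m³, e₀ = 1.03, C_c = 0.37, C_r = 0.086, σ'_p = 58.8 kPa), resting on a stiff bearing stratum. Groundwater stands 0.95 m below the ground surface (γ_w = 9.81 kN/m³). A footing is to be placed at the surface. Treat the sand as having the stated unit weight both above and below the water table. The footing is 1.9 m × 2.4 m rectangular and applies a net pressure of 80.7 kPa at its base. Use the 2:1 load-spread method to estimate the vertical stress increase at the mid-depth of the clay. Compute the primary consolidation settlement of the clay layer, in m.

S_c ≈ 0.0398 m

Mid-depth of clay below the ground surface: z = 2 + 5.6/2 = 4.8 m.
Total vertical stress at mid-clay: σ_v = 20.4×2 + 18.9×2.8 = 93.72 kPa.
Pore pressure: u = 9.81×(4.8 − 0.95) = 37.769 kPa.
Initial effective stress: σ'_0 = σ_v − u = 93.72 − 37.769 = 55.951 kPa.
Stress increase at mid-clay by the 2:1 spreading method:
Δσ = qBL/((B+z)(L+z)) = 80.7×1.9×2.4/((1.9+4.8)(2.4+4.8)) = 7.6284 kPa
Final effective stress: σ'_f = 55.951 + 7.6284 = 63.579 kPa.
σ'_f = 63.579 > σ'_p = 58.8 kPa, so the stress path crosses the preconsolidation pressure — recompression up to σ'_p, then virgin compression beyond:
S_c = H/(1+e₀)·[C_r·log₁₀(σ'_p/σ'_0) + C_c·log₁₀(σ'_f/σ'_p)]
    = 5.6/2.03 × [0.086×log₁₀(58.8/55.951) + 0.37×log₁₀(63.579/58.8)]
    = 2.7586 × [0.001855 + 0.012556] = 0.03975 m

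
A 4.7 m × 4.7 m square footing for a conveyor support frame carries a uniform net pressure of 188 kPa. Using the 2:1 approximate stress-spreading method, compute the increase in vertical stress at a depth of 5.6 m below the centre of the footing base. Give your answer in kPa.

Δσ_z ≈ 39.1 kPa

By the 2:1 method the load spreads at 1 horizontal : 2 vertical, so at depth z the loaded area has grown by z in each plan dimension:
Δσ = qBL/((B+z)(L+z)) = 188×4.7×4.7/((4.7+5.6)(4.7+5.6)) = 39.145 kPa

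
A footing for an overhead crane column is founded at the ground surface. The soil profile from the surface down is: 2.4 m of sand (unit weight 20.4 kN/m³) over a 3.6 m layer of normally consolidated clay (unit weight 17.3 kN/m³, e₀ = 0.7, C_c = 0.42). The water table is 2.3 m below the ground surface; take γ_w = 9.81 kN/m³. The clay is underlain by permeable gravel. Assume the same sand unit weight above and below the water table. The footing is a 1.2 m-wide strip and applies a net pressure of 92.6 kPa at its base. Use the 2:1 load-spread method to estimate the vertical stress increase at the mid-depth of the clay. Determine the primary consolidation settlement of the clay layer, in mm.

S_c ≈ 112 mm

Mid-depth of clay below the ground surface: z = 2.4 + 3.6/2 = 4.2 m.
Total vertical stress at mid-clay: σ_v = 20.4×2.4 + 17.3×1.8 = 80.1 kPa.
Pore pressure: u = 9.81×(4.2 − 2.3) = 18.639 kPa.
Initial effective stress: σ'_0 = σ_v − u = 80.1 − 18.639 = 61.461 kPa.
Stress increase at mid-clay by the 2:1 spreading method:
Δσ = qB/(B+z) = 92.6×1.2/(1.2+4.2) = 20.578 kPa
Final effective stress: σ'_f = σ'_0 + Δσ = 61.461 + 20.578 = 82.039 kPa.
Normally consolidated clay, so the full stress increment lies on the virgin compression line:
S_c = C_c·H/(1+e₀)·log₁₀(σ'_f/σ'_0) = 0.42×3.6/(1+0.7)×log₁₀(82.039/61.461)
    = 0.88941 × 0.12542 = 0.1115 m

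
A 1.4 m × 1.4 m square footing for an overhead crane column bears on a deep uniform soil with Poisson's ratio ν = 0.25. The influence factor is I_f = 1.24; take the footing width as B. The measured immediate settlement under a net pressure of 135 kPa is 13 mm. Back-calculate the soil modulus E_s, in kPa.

S_e = q·B·(1−ν²)/E_s · I_f  ⇒  E_s = q·B·(1−ν²)·I_f / S_e.
E_s = 135 × 1.4 × 0.9375 × 1.24 / 0.013 = 16900 kPa

E_s ≈ 16900 kPa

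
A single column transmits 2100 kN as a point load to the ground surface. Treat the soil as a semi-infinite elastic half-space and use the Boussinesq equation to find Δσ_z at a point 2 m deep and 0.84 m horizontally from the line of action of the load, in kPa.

Δσ_z ≈ 167 kPa

Boussinesq vertical stress below a point load on an elastic half-space:
Δσ_z = 3P/(2πz²) · [1 + (r/z)²]^(−5/2)
r/z = 0.84/2 = 0.42; [1+(r/z)²]^(−5/2) = 0.66621.
Δσ_z = 3×2100/(2π×2²) × 0.66621 = 250.67 × 0.66621 = 167 kPa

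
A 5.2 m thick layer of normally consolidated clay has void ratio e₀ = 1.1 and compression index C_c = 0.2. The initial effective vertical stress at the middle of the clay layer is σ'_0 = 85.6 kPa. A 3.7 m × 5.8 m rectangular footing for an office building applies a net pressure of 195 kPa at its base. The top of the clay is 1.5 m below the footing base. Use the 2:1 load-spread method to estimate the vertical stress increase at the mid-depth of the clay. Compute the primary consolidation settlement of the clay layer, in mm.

S_c ≈ 105 mm

Mid-depth of clay below the footing base: z = 1.5 + 5.2/2 = 4.1 m.
Stress increase at mid-clay by the 2:1 spreading method:
Δσ = qBL/((B+z)(L+z)) = 195×3.7×5.8/((3.7+4.1)(5.8+4.1)) = 54.192 kPa
Final effective stress: σ'_f = σ'_0 + Δσ = 85.6 + 54.192 = 139.79 kPa.
Normally consolidated clay, so the full stress increment lies on the virgin compression line:
S_c = C_c·H/(1+e₀)·log₁₀(σ'_f/σ'_0) = 0.2×5.2/(1+1.1)×log₁₀(139.79/85.6)
    = 0.49524 × 0.213 = 0.1055 m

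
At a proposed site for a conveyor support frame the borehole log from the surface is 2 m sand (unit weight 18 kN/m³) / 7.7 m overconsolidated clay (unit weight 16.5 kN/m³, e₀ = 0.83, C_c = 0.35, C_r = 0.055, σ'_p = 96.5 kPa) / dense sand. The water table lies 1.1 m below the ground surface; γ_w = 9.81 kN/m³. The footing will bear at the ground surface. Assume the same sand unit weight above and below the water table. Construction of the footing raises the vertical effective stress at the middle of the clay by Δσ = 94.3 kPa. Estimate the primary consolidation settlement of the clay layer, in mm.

S_c ≈ 331 mm

Mid-depth of clay below the ground surface: z = 2 + 7.7/2 = 5.85 m.
Total vertical stress at mid-clay: σ_v = 18×2 + 16.5×3.85 = 99.525 kPa.
Pore pressure: u = 9.81×(5.85 − 1.1) = 46.598 kPa.
Initial effective stress: σ'_0 = σ_v − u = 99.525 − 46.598 = 52.927 kPa.
Final effective stress: σ'_f = 52.927 + 94.3 = 147.23 kPa.
σ'_f = 147.23 > σ'_p = 96.5 kPa, so the stress path crosses the preconsolidation pressure — recompression up to σ'_p, then virgin compression beyond:
S_c = H/(1+e₀)·[C_r·log₁₀(σ'_p/σ'_0) + C_c·log₁₀(σ'_f/σ'_p)]
    = 7.7/1.83 × [0.055×log₁₀(96.5/52.927) + 0.35×log₁₀(147.23/96.5)]
    = 4.2077 × [0.014347 + 0.064214] = 0.3306 m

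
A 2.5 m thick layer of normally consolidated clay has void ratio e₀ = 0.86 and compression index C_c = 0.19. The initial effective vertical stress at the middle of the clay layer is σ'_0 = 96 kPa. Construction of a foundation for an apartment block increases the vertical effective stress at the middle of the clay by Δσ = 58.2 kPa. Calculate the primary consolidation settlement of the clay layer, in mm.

S_c ≈ 52.6 mm

Final effective stress: σ'_f = σ'_0 + Δσ = 96 + 58.2 = 154.2 kPa.
Normally consolidated clay, so the full stress increment lies on the virgin compression line:
S_c = C_c·H/(1+e₀)·log₁₀(σ'_f/σ'_0) = 0.19×2.5/(1+0.86)×log₁₀(154.2/96)
    = 0.25538 × 0.20581 = 0.05256 m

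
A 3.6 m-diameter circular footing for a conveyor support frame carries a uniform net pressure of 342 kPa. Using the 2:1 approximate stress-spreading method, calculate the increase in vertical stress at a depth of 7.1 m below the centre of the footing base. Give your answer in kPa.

Δσ_z ≈ 38.7 kPa

By the 2:1 method the load spreads at 1 horizontal : 2 vertical, so at depth z the loaded area has grown by z in each plan dimension:
Δσ ≈ qD²/(D+z)² = 342×3.6²/(3.6+7.1)² = 38.714 kPa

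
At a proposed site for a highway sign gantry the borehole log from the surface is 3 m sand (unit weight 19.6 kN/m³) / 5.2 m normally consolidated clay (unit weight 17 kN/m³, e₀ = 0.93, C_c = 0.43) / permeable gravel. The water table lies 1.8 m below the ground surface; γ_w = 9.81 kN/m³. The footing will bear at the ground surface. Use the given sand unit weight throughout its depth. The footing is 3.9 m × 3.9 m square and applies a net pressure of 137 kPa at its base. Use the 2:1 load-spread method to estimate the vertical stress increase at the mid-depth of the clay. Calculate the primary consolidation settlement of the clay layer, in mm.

S_c ≈ 151 mm

Mid-depth of clay below the ground surface: z = 3 + 5.2/2 = 5.6 m.
Total vertical stress at mid-clay: σ_v = 19.6×3 + 17×2.6 = 103 kPa.
Pore pressure: u = 9.81×(5.6 − 1.8) = 37.278 kPa.
Initial effective stress: σ'_0 = σ_v − u = 103 − 37.278 = 65.722 kPa.
Stress increase at mid-clay by the 2:1 spreading method:
Δσ = qBL/((B+z)(L+z)) = 137×3.9×3.9/((3.9+5.6)(3.9+5.6)) = 23.089 kPa
Final effective stress: σ'_f = σ'_0 + Δσ = 65.722 + 23.089 = 88.811 kPa.
Normally consolidated clay, so the full stress increment lies on the virgin compression line:
S_c = C_c·H/(1+e₀)·log₁₀(σ'_f/σ'_0) = 0.43×5.2/(1+0.93)×log₁₀(88.811/65.722)
    = 1.1585 × 0.13076 = 0.1515 m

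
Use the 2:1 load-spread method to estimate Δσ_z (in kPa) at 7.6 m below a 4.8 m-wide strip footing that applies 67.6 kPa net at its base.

Δσ_z ≈ 26.2 kPa

By the 2:1 method the load spreads at 1 horizontal : 2 vertical, so at depth z the loaded area has grown by z in each plan dimension:
Δσ = qB/(B+z) = 67.6×4.8/(4.8+7.6) = 26.168 kPa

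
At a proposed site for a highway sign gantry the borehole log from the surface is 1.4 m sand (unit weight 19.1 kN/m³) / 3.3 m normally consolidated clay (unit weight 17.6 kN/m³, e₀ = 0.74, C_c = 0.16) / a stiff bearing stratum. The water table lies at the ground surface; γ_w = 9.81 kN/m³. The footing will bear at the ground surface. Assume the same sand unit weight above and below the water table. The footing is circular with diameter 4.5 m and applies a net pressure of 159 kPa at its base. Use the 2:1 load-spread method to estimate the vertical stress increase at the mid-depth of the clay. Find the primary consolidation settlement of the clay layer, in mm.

Mid-depth of clay below the ground surface: z = 1.4 + 3.3/2 = 3.05 m.
Total vertical stress at mid-clay: σ_v = 19.1×1.4 + 17.6×1.65 = 55.78 kPa.
Pore pressure: u = 9.81×(3.05 − 0) = 29.921 kPa.
Initial effective stress: σ'_0 = σ_v − u = 55.78 − 29.921 = 25.859 kPa.
Stress increase at mid-clay by the 2:1 spreading method:
Δσ ≈ qD²/(D+z)² = 159×4.5²/(4.5+3.05)² = 56.484 kPa
Final effective stress: σ'_f = σ'_0 + Δσ = 25.859 + 56.484 = 82.343 kPa.
Normally consolidated clay, so the full stress increment lies on the virgin compression line:
S_c = C_c·H/(1+e₀)·log₁₀(σ'_f/σ'_0) = 0.16×3.3/(1+0.74)×log₁₀(82.343/25.859)
    = 0.30345 × 0.50301 = 0.1526 m

S_c ≈ 153 mm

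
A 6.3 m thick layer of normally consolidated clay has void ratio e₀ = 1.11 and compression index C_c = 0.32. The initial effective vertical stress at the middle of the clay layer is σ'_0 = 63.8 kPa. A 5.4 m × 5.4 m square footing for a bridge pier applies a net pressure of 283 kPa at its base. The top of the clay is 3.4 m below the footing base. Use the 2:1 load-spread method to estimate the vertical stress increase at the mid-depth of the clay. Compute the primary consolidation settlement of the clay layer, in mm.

Mid-depth of clay below the footing base: z = 3.4 + 6.3/2 = 6.55 m.
Stress increase at mid-clay by the 2:1 spreading method:
Δσ = qBL/((B+z)(L+z)) = 283×5.4×5.4/((5.4+6.55)(5.4+6.55)) = 57.788 kPa
Final effective stress: σ'_f = σ'_0 + Δσ = 63.8 + 57.788 = 121.59 kPa.
Normally consolidated clay, so the full stress increment lies on the virgin compression line:
S_c = C_c·H/(1+e₀)·log₁₀(σ'_f/σ'_0) = 0.32×6.3/(1+1.11)×log₁₀(121.59/63.8)
    = 0.95545 × 0.28008 = 0.2676 m

S_c ≈ 268 mm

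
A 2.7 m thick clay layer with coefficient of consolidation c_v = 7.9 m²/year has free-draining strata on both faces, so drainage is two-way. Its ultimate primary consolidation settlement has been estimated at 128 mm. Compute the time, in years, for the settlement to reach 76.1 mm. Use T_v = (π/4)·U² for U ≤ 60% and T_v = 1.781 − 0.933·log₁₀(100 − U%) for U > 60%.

t ≈ 0.064 years

Drainage path length: H_d = H/2 = 1.35 m (double drainage).
U = S(t)/S_ult = 76.1/128 = 0.5945.
U ≤ 60%: T_v = (π/4)·U² = (π/4)×0.59453² = 0.27761.
t = T_v·H_d²/c_v = 0.27761×1.35²/7.9 = 0.06404 years.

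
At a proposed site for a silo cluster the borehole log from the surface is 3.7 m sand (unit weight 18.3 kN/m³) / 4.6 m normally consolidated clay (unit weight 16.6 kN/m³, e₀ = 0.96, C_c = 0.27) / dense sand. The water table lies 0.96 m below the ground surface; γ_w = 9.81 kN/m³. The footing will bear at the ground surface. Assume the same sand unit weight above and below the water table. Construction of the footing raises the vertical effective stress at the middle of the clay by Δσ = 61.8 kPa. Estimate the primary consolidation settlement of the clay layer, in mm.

Mid-depth of clay below the ground surface: z = 3.7 + 4.6/2 = 6 m.
Total vertical stress at mid-clay: σ_v = 18.3×3.7 + 16.6×2.3 = 105.89 kPa.
Pore pressure: u = 9.81×(6 − 0.96) = 49.442 kPa.
Initial effective stress: σ'_0 = σ_v − u = 105.89 − 49.442 = 56.448 kPa.
Final effective stress: σ'_f = σ'_0 + Δσ = 56.448 + 61.8 = 118.25 kPa.
Normally consolidated clay, so the full stress increment lies on the virgin compression line:
S_c = C_c·H/(1+e₀)·log₁₀(σ'_f/σ'_0) = 0.27×4.6/(1+0.96)×log₁₀(118.25/56.448)
    = 0.63367 × 0.32115 = 0.2035 m

S_c ≈ 204 mm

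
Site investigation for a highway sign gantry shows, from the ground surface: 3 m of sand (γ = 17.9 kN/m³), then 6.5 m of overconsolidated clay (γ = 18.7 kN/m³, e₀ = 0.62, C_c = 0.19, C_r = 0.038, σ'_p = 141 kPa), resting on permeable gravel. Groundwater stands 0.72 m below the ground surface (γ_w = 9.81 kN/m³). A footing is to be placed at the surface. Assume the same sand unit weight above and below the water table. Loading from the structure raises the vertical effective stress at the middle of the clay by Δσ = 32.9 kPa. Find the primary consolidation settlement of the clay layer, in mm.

S_c ≈ 28.9 mm

Mid-depth of clay below the ground surface: z = 3 + 6.5/2 = 6.25 m.
Total vertical stress at mid-clay: σ_v = 17.9×3 + 18.7×3.25 = 114.47 kPa.
Pore pressure: u = 9.81×(6.25 − 0.72) = 54.249 kPa.
Initial effective stress: σ'_0 = σ_v − u = 114.47 − 54.249 = 60.221 kPa.
Final effective stress: σ'_f = 60.221 + 32.9 = 93.121 kPa.
σ'_f = 93.121 ≤ σ'_p = 141 kPa, so the clay remains overconsolidated and only the recompression index applies:
S_c = C_r·H/(1+e₀)·log₁₀(σ'_f/σ'_0) = 0.038×6.5/1.62×log₁₀(93.121/60.221)
    = 0.15247 × 0.1893 = 0.02886 m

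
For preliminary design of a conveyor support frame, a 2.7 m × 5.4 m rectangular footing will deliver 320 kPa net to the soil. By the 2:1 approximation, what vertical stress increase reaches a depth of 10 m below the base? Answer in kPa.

Δσ_z ≈ 23.9 kPa

By the 2:1 method the load spreads at 1 horizontal : 2 vertical, so at depth z the loaded area has grown by z in each plan dimension:
Δσ = qBL/((B+z)(L+z)) = 320×2.7×5.4/((2.7+10)(5.4+10)) = 23.855 kPa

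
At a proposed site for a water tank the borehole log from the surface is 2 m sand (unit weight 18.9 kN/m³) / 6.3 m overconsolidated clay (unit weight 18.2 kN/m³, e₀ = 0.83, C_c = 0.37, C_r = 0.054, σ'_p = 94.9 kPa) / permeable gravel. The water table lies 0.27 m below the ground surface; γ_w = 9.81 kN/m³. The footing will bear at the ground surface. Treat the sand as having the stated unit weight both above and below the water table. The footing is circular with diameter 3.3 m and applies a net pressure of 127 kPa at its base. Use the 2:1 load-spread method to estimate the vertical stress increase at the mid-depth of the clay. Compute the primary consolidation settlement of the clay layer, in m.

S_c ≈ 0.0277 m

Mid-depth of clay below the ground surface: z = 2 + 6.3/2 = 5.15 m.
Total vertical stress at mid-clay: σ_v = 18.9×2 + 18.2×3.15 = 95.13 kPa.
Pore pressure: u = 9.81×(5.15 − 0.27) = 47.873 kPa.
Initial effective stress: σ'_0 = σ_v − u = 95.13 − 47.873 = 47.257 kPa.
Stress increase at mid-clay by the 2:1 spreading method:
Δσ ≈ qD²/(D+z)² = 127×3.3²/(3.3+5.15)² = 19.369 kPa
Final effective stress: σ'_f = 47.257 + 19.369 = 66.626 kPa.
σ'_f = 66.626 ≤ σ'_p = 94.9 kPa, so the clay remains overconsolidated and only the recompression index applies:
S_c = C_r·H/(1+e₀)·log₁₀(σ'_f/σ'_0) = 0.054×6.3/1.83×log₁₀(66.626/47.257)
    = 0.1859 × 0.14918 = 0.02773 m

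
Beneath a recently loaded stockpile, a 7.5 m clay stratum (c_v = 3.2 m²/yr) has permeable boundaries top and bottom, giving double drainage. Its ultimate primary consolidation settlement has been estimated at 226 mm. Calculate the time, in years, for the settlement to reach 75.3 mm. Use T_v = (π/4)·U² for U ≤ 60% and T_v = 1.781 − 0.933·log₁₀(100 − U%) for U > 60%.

t ≈ 0.383 years

Drainage path length: H_d = H/2 = 3.75 m (double drainage).
U = S(t)/S_ult = 75.3/226 = 0.3332.
U ≤ 60%: T_v = (π/4)·U² = (π/4)×0.33319² = 0.087189.
t = T_v·H_d²/c_v = 0.087189×3.75²/3.2 = 0.3832 years.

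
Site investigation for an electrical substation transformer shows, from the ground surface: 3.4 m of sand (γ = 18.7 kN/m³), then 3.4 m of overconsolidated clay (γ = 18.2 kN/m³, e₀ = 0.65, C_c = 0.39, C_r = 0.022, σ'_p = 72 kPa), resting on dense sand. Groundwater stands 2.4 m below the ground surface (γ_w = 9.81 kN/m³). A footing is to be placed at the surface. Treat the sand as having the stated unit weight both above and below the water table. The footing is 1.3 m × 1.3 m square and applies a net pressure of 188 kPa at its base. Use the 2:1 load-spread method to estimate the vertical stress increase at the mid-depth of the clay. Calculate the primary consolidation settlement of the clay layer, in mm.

S_c ≈ 19 mm

Mid-depth of clay below the ground surface: z = 3.4 + 3.4/2 = 5.1 m.
Total vertical stress at mid-clay: σ_v = 18.7×3.4 + 18.2×1.7 = 94.52 kPa.
Pore pressure: u = 9.81×(5.1 − 2.4) = 26.487 kPa.
Initial effective stress: σ'_0 = σ_v − u = 94.52 − 26.487 = 68.033 kPa.
Stress increase at mid-clay by the 2:1 spreading method:
Δσ = qBL/((B+z)(L+z)) = 188×1.3×1.3/((1.3+5.1)(1.3+5.1)) = 7.7568 kPa
Final effective stress: σ'_f = 68.033 + 7.7568 = 75.79 kPa.
σ'_f = 75.79 > σ'_p = 72 kPa, so the stress path crosses the preconsolidation pressure — recompression up to σ'_p, then virgin compression beyond:
S_c = H/(1+e₀)·[C_r·log₁₀(σ'_p/σ'_0) + C_c·log₁₀(σ'_f/σ'_p)]
    = 3.4/1.65 × [0.022×log₁₀(72/68.033) + 0.39×log₁₀(75.79/72)]
    = 2.0606 × [0.00054148 + 0.008689] = 0.01902 m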